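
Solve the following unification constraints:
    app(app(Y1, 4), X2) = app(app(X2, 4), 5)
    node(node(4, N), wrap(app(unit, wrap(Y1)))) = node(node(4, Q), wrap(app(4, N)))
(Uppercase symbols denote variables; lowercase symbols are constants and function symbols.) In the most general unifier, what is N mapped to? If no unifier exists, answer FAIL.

Decompose app/2: app(Y1, 4) = app(X2, 4),  X2 = 5.
Decompose app/2: Y1 = X2,  4 = 4.
Bind Y1 := X2; substituting into the one remaining equation that mentions Y1 gives: node(node(4, N), wrap(app(unit, wrap(X2)))) = node(node(4, Q), wrap(app(4, N))).
Delete trivial equation 4 = 4.
Bind X2 := 5; substituting into the remaining equation gives: node(node(4, N), wrap(app(unit, wrap(5)))) = node(node(4, Q), wrap(app(4, N))). Substituting into the earlier binding gives Y1 := 5.
Decompose node/2: node(4, N) = node(4, Q),  wrap(app(unit, wrap(5))) = wrap(app(4, N)).
Decompose node/2: 4 = 4,  N = Q.
Delete trivial equation 4 = 4.
Bind N := Q; substituting into the remaining equation gives: wrap(app(unit, wrap(5))) = wrap(app(4, Q)).
Decompose wrap/1: app(unit, wrap(5)) = app(4, Q).
Decompose app/2: unit = 4,  wrap(5) = Q.
Clash: constants unit and 4 differ; no unifier exists.

FAIL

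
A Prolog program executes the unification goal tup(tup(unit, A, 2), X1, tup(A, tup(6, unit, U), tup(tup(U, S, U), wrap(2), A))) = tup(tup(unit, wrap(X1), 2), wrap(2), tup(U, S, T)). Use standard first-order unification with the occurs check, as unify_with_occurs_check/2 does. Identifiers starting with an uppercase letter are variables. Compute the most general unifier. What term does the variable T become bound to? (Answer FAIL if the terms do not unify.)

Decompose tup/3: tup(unit, A, 2) = tup(unit, wrap(X1), 2),  X1 = wrap(2),  tup(A, tup(6, unit, U), tup(tup(U, S, U), wrap(2), A)) = tup(U, S, T).
Decompose tup/3: unit = unit,  A = wrap(X1),  2 = 2.
Delete trivial equation unit = unit.
Bind A := wrap(X1); substituting into the one remaining equation that mentions A gives: tup(wrap(X1), tup(6, unit, U), tup(tup(U, S, U), wrap(2), wrap(X1))) = tup(U, S, T).
Delete trivial equation 2 = 2.
Bind X1 := wrap(2); substituting into the remaining equation gives: tup(wrap(wrap(2)), tup(6, unit, U), tup(tup(U, S, U), wrap(2), wrap(wrap(2)))) = tup(U, S, T). Substituting into the earlier binding gives A := wrap(wrap(2)).
Decompose tup/3: wrap(wrap(2)) = U,  tup(6, unit, U) = S,  tup(tup(U, S, U), wrap(2), wrap(wrap(2))) = T.
Bind U := wrap(wrap(2)); substituting into the remaining equations gives: tup(6, unit, wrap(wrap(2))) = S,  tup(tup(wrap(wrap(2)), S, wrap(wrap(2))), wrap(2), wrap(wrap(2))) = T.
Bind S := tup(6, unit, wrap(wrap(2))); substituting into the remaining equation gives: tup(tup(wrap(wrap(2)), tup(6, unit, wrap(wrap(2))), wrap(wrap(2))), wrap(2), wrap(wrap(2))) = T.
Bind T := tup(tup(wrap(wrap(2)), tup(6, unit, wrap(wrap(2))), wrap(wrap(2))), wrap(2), wrap(wrap(2))).
MGU = { A ↦ wrap(wrap(2)), X1 ↦ wrap(2), U ↦ wrap(wrap(2)), S ↦ tup(6, unit, wrap(wrap(2))), T ↦ tup(tup(wrap(wrap(2)), tup(6, unit, wrap(wrap(2))), wrap(wrap(2))), wrap(2), wrap(wrap(2))) }, so T ↦ tup(tup(wrap(wrap(2)), tup(6, unit, wrap(wrap(2))), wrap(wrap(2))), wrap(2), wrap(wrap(2))).

tup(tup(wrap(wrap(2)), tup(6, unit, wrap(wrap(2))), wrap(wrap(2))), wrap(2), wrap(wrap(2)))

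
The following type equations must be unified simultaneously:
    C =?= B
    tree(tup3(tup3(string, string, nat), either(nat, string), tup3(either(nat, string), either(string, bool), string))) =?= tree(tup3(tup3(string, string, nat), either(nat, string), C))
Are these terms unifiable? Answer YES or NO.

Bind C := B; substituting into the remaining equation gives: tree(tup3(tup3(string, string, nat), either(nat, string), tup3(either(nat, string), either(string, bool), string))) =?= tree(tup3(tup3(string, string, nat), either(nat, string), B)).
Decompose tree/1: tup3(tup3(string, string, nat), either(nat, string), tup3(either(nat, string), either(string, bool), string)) =?= tup3(tup3(string, string, nat), either(nat, string), B).
Decompose tup3/3: tup3(string, string, nat) =?= tup3(string, string, nat),  either(nat, string) =?= either(nat, string),  tup3(either(nat, string), either(string, bool), string) =?= B.
Delete trivial equation tup3(string, string, nat) =?= tup3(string, string, nat).
Delete trivial equation either(nat, string) =?= either(nat, string).
Bind B := tup3(either(nat, string), either(string, bool), string). Substituting into the earlier binding gives C := tup3(either(nat, string), either(string, bool), string).
No equations remain and no clash or occurs-check failure arose, so a unifier exists.

YES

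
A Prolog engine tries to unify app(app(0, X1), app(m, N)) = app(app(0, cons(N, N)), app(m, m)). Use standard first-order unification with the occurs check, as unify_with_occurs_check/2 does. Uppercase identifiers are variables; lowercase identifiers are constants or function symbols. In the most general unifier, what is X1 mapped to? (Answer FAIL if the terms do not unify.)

cons(m, m)

Decompose app/2: app(0, X1) = app(0, cons(N, N)),  app(m, N) = app(m, m).
Decompose app/2: 0 = 0,  X1 = cons(N, N).
Delete trivial equation 0 = 0.
Bind X1 := cons(N, N); no other remaining equation mentions X1.
Decompose app/2: m = m,  N = m.
Delete trivial equation m = m.
Bind N := m. Substituting into the earlier binding gives X1 := cons(m, m).
MGU = { X1 = cons(m, m), N = m }, so X1 = cons(m, m).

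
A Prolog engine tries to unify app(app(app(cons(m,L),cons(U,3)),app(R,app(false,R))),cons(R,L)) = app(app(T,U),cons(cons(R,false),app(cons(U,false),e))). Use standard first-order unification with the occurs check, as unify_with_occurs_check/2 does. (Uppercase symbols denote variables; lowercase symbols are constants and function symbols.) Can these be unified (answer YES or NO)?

NO

Decompose app/2: app(app(cons(m,L),cons(U,3)),app(R,app(false,R))) = app(T,U),  cons(R,L) = cons(cons(R,false),app(cons(U,false),e)).
Decompose app/2: app(cons(m,L),cons(U,3)) = T,  app(R,app(false,R)) = U.
Bind T := app(cons(m,L),cons(U,3)); no other remaining equation mentions T.
Bind U := app(R,app(false,R)); substituting into the remaining equation gives: cons(R,L) = cons(cons(R,false),app(cons(app(R,app(false,R)),false),e)). Substituting into the earlier binding gives T := app(cons(m,L),cons(app(R,app(false,R)),3)).
Decompose cons/2: R = cons(R,false),  L = app(cons(app(R,app(false,R)),false),e).
Occurs check fails: R occurs in cons(R,false); the equation R = cons(R,false) has no finite solution.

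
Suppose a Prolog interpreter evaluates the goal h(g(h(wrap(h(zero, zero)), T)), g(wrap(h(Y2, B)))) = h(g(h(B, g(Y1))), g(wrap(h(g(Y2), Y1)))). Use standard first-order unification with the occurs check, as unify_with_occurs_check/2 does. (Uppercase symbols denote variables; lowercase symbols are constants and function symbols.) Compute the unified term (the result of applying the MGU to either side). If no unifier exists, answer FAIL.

Decompose h/2: g(h(wrap(h(zero, zero)), T)) = g(h(B, g(Y1))),  g(wrap(h(Y2, B))) = g(wrap(h(g(Y2), Y1))).
Decompose g/1: h(wrap(h(zero, zero)), T) = h(B, g(Y1)).
Decompose h/2: wrap(h(zero, zero)) = B,  T = g(Y1).
Bind B := wrap(h(zero, zero)); substituting into the one remaining equation that mentions B gives: g(wrap(h(Y2, wrap(h(zero, zero))))) = g(wrap(h(g(Y2), Y1))).
Bind T := g(Y1); no other remaining equation mentions T.
Decompose g/1: wrap(h(Y2, wrap(h(zero, zero)))) = wrap(h(g(Y2), Y1)).
Decompose wrap/1: h(Y2, wrap(h(zero, zero))) = h(g(Y2), Y1).
Decompose h/2: Y2 = g(Y2),  wrap(h(zero, zero)) = Y1.
Occurs check fails: Y2 occurs in g(Y2); the equation Y2 = g(Y2) has no finite solution.

FAIL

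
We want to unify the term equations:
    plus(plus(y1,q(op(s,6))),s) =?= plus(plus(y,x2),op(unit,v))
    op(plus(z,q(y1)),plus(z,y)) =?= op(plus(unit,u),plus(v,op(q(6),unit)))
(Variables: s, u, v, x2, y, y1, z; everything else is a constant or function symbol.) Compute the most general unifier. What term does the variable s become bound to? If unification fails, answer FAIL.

op(unit,unit)

Decompose plus/2: plus(y1,q(op(s,6))) =?= plus(y,x2),  s =?= op(unit,v).
Decompose plus/2: y1 =?= y,  q(op(s,6)) =?= x2.
Bind y1 := y; substituting into the one remaining equation that mentions y1 gives: op(plus(z,q(y)),plus(z,y)) =?= op(plus(unit,u),plus(v,op(q(6),unit))).
Bind x2 := q(op(s,6)); no other remaining equation mentions x2.
Bind s := op(unit,v); no other remaining equation mentions s. Substituting into the earlier binding gives x2 := q(op(op(unit,v),6)).
Decompose op/2: plus(z,q(y)) =?= plus(unit,u),  plus(z,y) =?= plus(v,op(q(6),unit)).
Decompose plus/2: z =?= unit,  q(y) =?= u.
Bind z := unit; substituting into the one remaining equation that mentions z gives: plus(unit,y) =?= plus(v,op(q(6),unit)).
Bind u := q(y); no other remaining equation mentions u.
Decompose plus/2: unit =?= v,  y =?= op(q(6),unit).
Bind v := unit; no other remaining equation mentions v. Substituting into the earlier bindings gives x2 := q(op(op(unit,unit),6)), s := op(unit,unit).
Bind y := op(q(6),unit). Substituting into the earlier bindings gives y1 := op(q(6),unit), u := q(op(q(6),unit)).
MGU = { y1 := op(q(6),unit), x2 := q(op(op(unit,unit),6)), s := op(unit,unit), z := unit, u := q(op(q(6),unit)), v := unit, y := op(q(6),unit) }, so s := op(unit,unit).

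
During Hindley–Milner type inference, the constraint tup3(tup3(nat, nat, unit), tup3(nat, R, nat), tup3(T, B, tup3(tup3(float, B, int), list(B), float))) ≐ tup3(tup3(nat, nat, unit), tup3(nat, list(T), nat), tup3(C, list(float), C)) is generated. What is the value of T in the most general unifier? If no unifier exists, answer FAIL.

Decompose tup3/3: tup3(nat, nat, unit) ≐ tup3(nat, nat, unit),  tup3(nat, R, nat) ≐ tup3(nat, list(T), nat),  tup3(T, B, tup3(tup3(float, B, int), list(B), float)) ≐ tup3(C, list(float), C).
Delete trivial equation tup3(nat, nat, unit) ≐ tup3(nat, nat, unit).
Decompose tup3/3: nat ≐ nat,  R ≐ list(T),  nat ≐ nat.
Delete trivial equation nat ≐ nat.
Bind R := list(T); no other remaining equation mentions R.
Delete trivial equation nat ≐ nat.
Decompose tup3/3: T ≐ C,  B ≐ list(float),  tup3(tup3(float, B, int), list(B), float) ≐ C.
Bind T := C; no other remaining equation mentions T. Substituting into the earlier binding gives R := list(C).
Bind B := list(float); substituting into the remaining equation gives: tup3(tup3(float, list(float), int), list(list(float)), float) ≐ C.
Bind C := tup3(tup3(float, list(float), int), list(list(float)), float). Substituting into the earlier bindings gives R := list(tup3(tup3(float, list(float), int), list(list(float)), float)), T := tup3(tup3(float, list(float), int), list(list(float)), float).
MGU = { R := list(tup3(tup3(float, list(float), int), list(list(float)), float)), T := tup3(tup3(float, list(float), int), list(list(float)), float), B := list(float), C := tup3(tup3(float, list(float), int), list(list(float)), float) }, so T := tup3(tup3(float, list(float), int), list(list(float)), float).

tup3(tup3(float, list(float), int), list(list(float)), float)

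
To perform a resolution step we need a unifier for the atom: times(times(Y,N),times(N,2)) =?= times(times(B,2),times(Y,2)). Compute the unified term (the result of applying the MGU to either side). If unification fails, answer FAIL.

Decompose times/2: times(Y,N) =?= times(B,2),  times(N,2) =?= times(Y,2).
Decompose times/2: Y =?= B,  N =?= 2.
Bind Y := B; substituting into the one remaining equation that mentions Y gives: times(N,2) =?= times(B,2).
Bind N := 2; substituting into the remaining equation gives: times(2,2) =?= times(B,2).
Decompose times/2: 2 =?= B,  2 =?= 2.
Bind B := 2; no other remaining equation mentions B. Substituting into the earlier binding gives Y := 2.
Delete trivial equation 2 =?= 2.
Applying the MGU to either side gives times(times(2,2),times(2,2)).

times(times(2,2),times(2,2))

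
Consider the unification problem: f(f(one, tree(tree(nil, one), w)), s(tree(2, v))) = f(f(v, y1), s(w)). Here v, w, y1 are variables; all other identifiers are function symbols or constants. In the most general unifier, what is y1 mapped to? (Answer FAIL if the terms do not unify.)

Decompose f/2: f(one, tree(tree(nil, one), w)) = f(v, y1),  s(tree(2, v)) = s(w).
Decompose f/2: one = v,  tree(tree(nil, one), w) = y1.
Bind v := one; substituting into the one remaining equation that mentions v gives: s(tree(2, one)) = s(w).
Bind y1 := tree(tree(nil, one), w); no other remaining equation mentions y1.
Decompose s/1: tree(2, one) = w.
Bind w := tree(2, one). Substituting into the earlier binding gives y1 := tree(tree(nil, one), tree(2, one)).
MGU = { v -> one, y1 -> tree(tree(nil, one), tree(2, one)), w -> tree(2, one) }, so y1 -> tree(tree(nil, one), tree(2, one)).

tree(tree(nil, one), tree(2, one))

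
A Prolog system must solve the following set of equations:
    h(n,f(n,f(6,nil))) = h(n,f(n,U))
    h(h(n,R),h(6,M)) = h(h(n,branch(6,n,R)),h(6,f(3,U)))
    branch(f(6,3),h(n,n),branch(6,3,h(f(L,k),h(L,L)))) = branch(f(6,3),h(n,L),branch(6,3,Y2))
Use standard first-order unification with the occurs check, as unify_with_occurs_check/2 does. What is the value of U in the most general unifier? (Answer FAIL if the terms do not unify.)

FAIL

Decompose h/2: n = n,  f(n,f(6,nil)) = f(n,U).
Delete trivial equation n = n.
Decompose f/2: n = n,  f(6,nil) = U.
Delete trivial equation n = n.
Bind U := f(6,nil); substituting into the one remaining equation that mentions U gives: h(h(n,R),h(6,M)) = h(h(n,branch(6,n,R)),h(6,f(3,f(6,nil)))).
Decompose h/2: h(n,R) = h(n,branch(6,n,R)),  h(6,M) = h(6,f(3,f(6,nil))).
Decompose h/2: n = n,  R = branch(6,n,R).
Delete trivial equation n = n.
Occurs check fails: R occurs in branch(6,n,R); the equation R = branch(6,n,R) has no finite solution.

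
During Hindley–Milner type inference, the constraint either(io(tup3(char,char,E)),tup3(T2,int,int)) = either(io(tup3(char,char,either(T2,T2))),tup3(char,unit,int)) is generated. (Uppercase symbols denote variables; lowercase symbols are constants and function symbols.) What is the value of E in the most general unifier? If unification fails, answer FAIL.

Decompose either/2: io(tup3(char,char,E)) = io(tup3(char,char,either(T2,T2))),  tup3(T2,int,int) = tup3(char,unit,int).
Decompose io/1: tup3(char,char,E) = tup3(char,char,either(T2,T2)).
Decompose tup3/3: char = char,  char = char,  E = either(T2,T2).
Delete trivial equation char = char.
Delete trivial equation char = char.
Bind E := either(T2,T2); no other remaining equation mentions E.
Decompose tup3/3: T2 = char,  int = unit,  int = int.
Bind T2 := char; no other remaining equation mentions T2. Substituting into the earlier binding gives E := either(char,char).
Clash: constants int and unit differ; no unifier exists.

FAIL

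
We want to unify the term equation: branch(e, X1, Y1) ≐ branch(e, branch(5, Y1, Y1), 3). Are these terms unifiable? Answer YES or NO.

Decompose branch/3: e ≐ e,  X1 ≐ branch(5, Y1, Y1),  Y1 ≐ 3.
Delete trivial equation e ≐ e.
Bind X1 := branch(5, Y1, Y1); no other remaining equation mentions X1.
Bind Y1 := 3. Substituting into the earlier binding gives X1 := branch(5, 3, 3).
No equations remain and no clash or occurs-check failure arose, so a unifier exists.

YES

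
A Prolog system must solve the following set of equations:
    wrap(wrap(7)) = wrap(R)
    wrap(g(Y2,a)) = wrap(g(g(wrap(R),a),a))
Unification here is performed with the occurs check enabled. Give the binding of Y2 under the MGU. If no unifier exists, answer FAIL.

g(wrap(wrap(7)),a)

Decompose wrap/1: wrap(7) = R.
Bind R := wrap(7); substituting into the remaining equation gives: wrap(g(Y2,a)) = wrap(g(g(wrap(wrap(7)),a),a)).
Decompose wrap/1: g(Y2,a) = g(g(wrap(wrap(7)),a),a).
Decompose g/2: Y2 = g(wrap(wrap(7)),a),  a = a.
Bind Y2 := g(wrap(wrap(7)),a); no other remaining equation mentions Y2.
Delete trivial equation a = a.
MGU = { R ↦ wrap(7), Y2 ↦ g(wrap(wrap(7)),a) }, so Y2 ↦ g(wrap(wrap(7)),a).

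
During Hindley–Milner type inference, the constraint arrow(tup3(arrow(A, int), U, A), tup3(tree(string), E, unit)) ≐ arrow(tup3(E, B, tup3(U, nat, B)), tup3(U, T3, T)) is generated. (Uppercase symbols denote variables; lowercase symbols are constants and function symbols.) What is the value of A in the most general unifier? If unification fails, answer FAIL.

tup3(tree(string), nat, tree(string))

Decompose arrow/2: tup3(arrow(A, int), U, A) ≐ tup3(E, B, tup3(U, nat, B)),  tup3(tree(string), E, unit) ≐ tup3(U, T3, T).
Decompose tup3/3: arrow(A, int) ≐ E,  U ≐ B,  A ≐ tup3(U, nat, B).
Bind E := arrow(A, int); substituting into the one remaining equation that mentions E gives: tup3(tree(string), arrow(A, int), unit) ≐ tup3(U, T3, T).
Bind U := B; substituting into the remaining equations gives: A ≐ tup3(B, nat, B),  tup3(tree(string), arrow(A, int), unit) ≐ tup3(B, T3, T).
Bind A := tup3(B, nat, B); substituting into the remaining equation gives: tup3(tree(string), arrow(tup3(B, nat, B), int), unit) ≐ tup3(B, T3, T). Substituting into the earlier binding gives E := arrow(tup3(B, nat, B), int).
Decompose tup3/3: tree(string) ≐ B,  arrow(tup3(B, nat, B), int) ≐ T3,  unit ≐ T.
Bind B := tree(string); substituting into the one remaining equation that mentions B gives: arrow(tup3(tree(string), nat, tree(string)), int) ≐ T3. Substituting into the earlier bindings gives E := arrow(tup3(tree(string), nat, tree(string)), int), U := tree(string), A := tup3(tree(string), nat, tree(string)).
Bind T3 := arrow(tup3(tree(string), nat, tree(string)), int); no other remaining equation mentions T3.
Bind T := unit.
MGU = { E -> arrow(tup3(tree(string), nat, tree(string)), int), U -> tree(string), A -> tup3(tree(string), nat, tree(string)), B -> tree(string), T3 -> arrow(tup3(tree(string), nat, tree(string)), int), T -> unit }, so A -> tup3(tree(string), nat, tree(string)).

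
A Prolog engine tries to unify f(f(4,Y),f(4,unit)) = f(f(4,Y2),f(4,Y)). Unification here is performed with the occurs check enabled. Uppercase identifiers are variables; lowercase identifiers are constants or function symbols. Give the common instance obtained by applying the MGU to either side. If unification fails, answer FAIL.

f(f(4,unit),f(4,unit))

Decompose f/2: f(4,Y) = f(4,Y2),  f(4,unit) = f(4,Y).
Decompose f/2: 4 = 4,  Y = Y2.
Delete trivial equation 4 = 4.
Bind Y := Y2; substituting into the remaining equation gives: f(4,unit) = f(4,Y2).
Decompose f/2: 4 = 4,  unit = Y2.
Delete trivial equation 4 = 4.
Bind Y2 := unit. Substituting into the earlier binding gives Y := unit.
Applying the MGU to either side gives f(f(4,unit),f(4,unit)).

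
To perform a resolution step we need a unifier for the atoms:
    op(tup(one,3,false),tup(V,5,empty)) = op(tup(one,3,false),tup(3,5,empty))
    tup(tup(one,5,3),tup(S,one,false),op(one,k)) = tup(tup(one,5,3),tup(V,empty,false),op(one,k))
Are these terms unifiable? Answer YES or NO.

Decompose op/2: tup(one,3,false) = tup(one,3,false),  tup(V,5,empty) = tup(3,5,empty).
Delete trivial equation tup(one,3,false) = tup(one,3,false).
Decompose tup/3: V = 3,  5 = 5,  empty = empty.
Bind V := 3; substituting into the one remaining equation that mentions V gives: tup(tup(one,5,3),tup(S,one,false),op(one,k)) = tup(tup(one,5,3),tup(3,empty,false),op(one,k)).
Delete trivial equation 5 = 5.
Delete trivial equation empty = empty.
Decompose tup/3: tup(one,5,3) = tup(one,5,3),  tup(S,one,false) = tup(3,empty,false),  op(one,k) = op(one,k).
Delete trivial equation tup(one,5,3) = tup(one,5,3).
Decompose tup/3: S = 3,  one = empty,  false = false.
Bind S := 3; no other remaining equation mentions S.
Clash: constants one and empty differ; no unifier exists.

NO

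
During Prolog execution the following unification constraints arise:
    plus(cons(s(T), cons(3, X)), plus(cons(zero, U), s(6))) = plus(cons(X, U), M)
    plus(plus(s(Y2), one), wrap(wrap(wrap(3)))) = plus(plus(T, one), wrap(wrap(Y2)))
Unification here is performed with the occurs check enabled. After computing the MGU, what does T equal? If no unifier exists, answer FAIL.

s(wrap(3))

Decompose plus/2: cons(s(T), cons(3, X)) = cons(X, U),  plus(cons(zero, U), s(6)) = M.
Decompose cons/2: s(T) = X,  cons(3, X) = U.
Bind X := s(T); substituting into the one remaining equation that mentions X gives: cons(3, s(T)) = U.
Bind U := cons(3, s(T)); substituting into the one remaining equation that mentions U gives: plus(cons(zero, cons(3, s(T))), s(6)) = M.
Bind M := plus(cons(zero, cons(3, s(T))), s(6)); no other remaining equation mentions M.
Decompose plus/2: plus(s(Y2), one) = plus(T, one),  wrap(wrap(wrap(3))) = wrap(wrap(Y2)).
Decompose plus/2: s(Y2) = T,  one = one.
Bind T := s(Y2); no other remaining equation mentions T. Substituting into the earlier bindings gives X := s(s(Y2)), U := cons(3, s(s(Y2))), M := plus(cons(zero, cons(3, s(s(Y2)))), s(6)).
Delete trivial equation one = one.
Decompose wrap/1: wrap(wrap(3)) = wrap(Y2).
Decompose wrap/1: wrap(3) = Y2.
Bind Y2 := wrap(3). Substituting into the earlier bindings gives X := s(s(wrap(3))), U := cons(3, s(s(wrap(3)))), M := plus(cons(zero, cons(3, s(s(wrap(3))))), s(6)), T := s(wrap(3)).
MGU = { X = s(s(wrap(3))), U = cons(3, s(s(wrap(3)))), M = plus(cons(zero, cons(3, s(s(wrap(3))))), s(6)), T = s(wrap(3)), Y2 = wrap(3) }, so T = s(wrap(3)).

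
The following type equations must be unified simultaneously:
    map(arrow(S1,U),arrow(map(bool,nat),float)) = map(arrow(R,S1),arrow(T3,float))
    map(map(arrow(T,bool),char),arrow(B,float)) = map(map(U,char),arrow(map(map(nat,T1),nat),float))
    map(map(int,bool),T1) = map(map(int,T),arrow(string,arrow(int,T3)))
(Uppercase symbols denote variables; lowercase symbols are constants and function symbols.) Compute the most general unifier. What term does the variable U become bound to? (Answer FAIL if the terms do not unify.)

arrow(bool,bool)

Decompose map/2: arrow(S1,U) = arrow(R,S1),  arrow(map(bool,nat),float) = arrow(T3,float).
Decompose arrow/2: S1 = R,  U = S1.
Bind S1 := R; substituting into the one remaining equation that mentions S1 gives: U = R.
Bind U := R; substituting into the one remaining equation that mentions U gives: map(map(arrow(T,bool),char),arrow(B,float)) = map(map(R,char),arrow(map(map(nat,T1),nat),float)).
Decompose arrow/2: map(bool,nat) = T3,  float = float.
Bind T3 := map(bool,nat); substituting into the one remaining equation that mentions T3 gives: map(map(int,bool),T1) = map(map(int,T),arrow(string,arrow(int,map(bool,nat)))).
Delete trivial equation float = float.
Decompose map/2: map(arrow(T,bool),char) = map(R,char),  arrow(B,float) = arrow(map(map(nat,T1),nat),float).
Decompose map/2: arrow(T,bool) = R,  char = char.
Bind R := arrow(T,bool); no other remaining equation mentions R. Substituting into the earlier bindings gives S1 := arrow(T,bool), U := arrow(T,bool).
Delete trivial equation char = char.
Decompose arrow/2: B = map(map(nat,T1),nat),  float = float.
Bind B := map(map(nat,T1),nat); no other remaining equation mentions B.
Delete trivial equation float = float.
Decompose map/2: map(int,bool) = map(int,T),  T1 = arrow(string,arrow(int,map(bool,nat))).
Decompose map/2: int = int,  bool = T.
Delete trivial equation int = int.
Bind T := bool; no other remaining equation mentions T. Substituting into the earlier bindings gives S1 := arrow(bool,bool), U := arrow(bool,bool), R := arrow(bool,bool).
Bind T1 := arrow(string,arrow(int,map(bool,nat))). Substituting into the earlier binding gives B := map(map(nat,arrow(string,arrow(int,map(bool,nat)))),nat).
MGU = { S1 -> arrow(bool,bool), U -> arrow(bool,bool), T3 -> map(bool,nat), R -> arrow(bool,bool), B -> map(map(nat,arrow(string,arrow(int,map(bool,nat)))),nat), T -> bool, T1 -> arrow(string,arrow(int,map(bool,nat))) }, so U -> arrow(bool,bool).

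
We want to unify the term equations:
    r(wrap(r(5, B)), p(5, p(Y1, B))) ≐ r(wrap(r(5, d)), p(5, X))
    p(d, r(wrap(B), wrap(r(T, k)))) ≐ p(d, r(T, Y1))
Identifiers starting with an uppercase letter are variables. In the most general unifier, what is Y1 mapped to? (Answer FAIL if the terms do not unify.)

Decompose r/2: wrap(r(5, B)) ≐ wrap(r(5, d)),  p(5, p(Y1, B)) ≐ p(5, X).
Decompose wrap/1: r(5, B) ≐ r(5, d).
Decompose r/2: 5 ≐ 5,  B ≐ d.
Delete trivial equation 5 ≐ 5.
Bind B := d; substituting into the remaining equations gives: p(5, p(Y1, d)) ≐ p(5, X),  p(d, r(wrap(d), wrap(r(T, k)))) ≐ p(d, r(T, Y1)).
Decompose p/2: 5 ≐ 5,  p(Y1, d) ≐ X.
Delete trivial equation 5 ≐ 5.
Bind X := p(Y1, d); no other remaining equation mentions X.
Decompose p/2: d ≐ d,  r(wrap(d), wrap(r(T, k))) ≐ r(T, Y1).
Delete trivial equation d ≐ d.
Decompose r/2: wrap(d) ≐ T,  wrap(r(T, k)) ≐ Y1.
Bind T := wrap(d); substituting into the remaining equation gives: wrap(r(wrap(d), k)) ≐ Y1.
Bind Y1 := wrap(r(wrap(d), k)). Substituting into the earlier binding gives X := p(wrap(r(wrap(d), k)), d).
MGU = { B := d, X := p(wrap(r(wrap(d), k)), d), T := wrap(d), Y1 := wrap(r(wrap(d), k)) }, so Y1 := wrap(r(wrap(d), k)).

wrap(r(wrap(d), k))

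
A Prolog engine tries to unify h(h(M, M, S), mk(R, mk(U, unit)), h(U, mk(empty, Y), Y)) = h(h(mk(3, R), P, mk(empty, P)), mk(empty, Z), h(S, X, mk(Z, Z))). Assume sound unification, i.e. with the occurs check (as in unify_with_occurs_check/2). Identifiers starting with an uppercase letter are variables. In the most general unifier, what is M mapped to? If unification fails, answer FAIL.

Decompose h/3: h(M, M, S) = h(mk(3, R), P, mk(empty, P)),  mk(R, mk(U, unit)) = mk(empty, Z),  h(U, mk(empty, Y), Y) = h(S, X, mk(Z, Z)).
Decompose h/3: M = mk(3, R),  M = P,  S = mk(empty, P).
Bind M := mk(3, R); substituting into the one remaining equation that mentions M gives: mk(3, R) = P.
Bind P := mk(3, R); substituting into the one remaining equation that mentions P gives: S = mk(empty, mk(3, R)).
Bind S := mk(empty, mk(3, R)); substituting into the one remaining equation that mentions S gives: h(U, mk(empty, Y), Y) = h(mk(empty, mk(3, R)), X, mk(Z, Z)).
Decompose mk/2: R = empty,  mk(U, unit) = Z.
Bind R := empty; substituting into the one remaining equation that mentions R gives: h(U, mk(empty, Y), Y) = h(mk(empty, mk(3, empty)), X, mk(Z, Z)). Substituting into the earlier bindings gives M := mk(3, empty), P := mk(3, empty), S := mk(empty, mk(3, empty)).
Bind Z := mk(U, unit); substituting into the remaining equation gives: h(U, mk(empty, Y), Y) = h(mk(empty, mk(3, empty)), X, mk(mk(U, unit), mk(U, unit))).
Decompose h/3: U = mk(empty, mk(3, empty)),  mk(empty, Y) = X,  Y = mk(mk(U, unit), mk(U, unit)).
Bind U := mk(empty, mk(3, empty)); substituting into the one remaining equation that mentions U gives: Y = mk(mk(mk(empty, mk(3, empty)), unit), mk(mk(empty, mk(3, empty)), unit)). Substituting into the earlier binding gives Z := mk(mk(empty, mk(3, empty)), unit).
Bind X := mk(empty, Y); no other remaining equation mentions X.
Bind Y := mk(mk(mk(empty, mk(3, empty)), unit), mk(mk(empty, mk(3, empty)), unit)). Substituting into the earlier binding gives X := mk(empty, mk(mk(mk(empty, mk(3, empty)), unit), mk(mk(empty, mk(3, empty)), unit))).
MGU = { M = mk(3, empty), P = mk(3, empty), S = mk(empty, mk(3, empty)), R = empty, Z = mk(mk(empty, mk(3, empty)), unit), U = mk(empty, mk(3, empty)), X = mk(empty, mk(mk(mk(empty, mk(3, empty)), unit), mk(mk(empty, mk(3, empty)), unit))), Y = mk(mk(mk(empty, mk(3, empty)), unit), mk(mk(empty, mk(3, empty)), unit)) }, so M = mk(3, empty).

mk(3, empty)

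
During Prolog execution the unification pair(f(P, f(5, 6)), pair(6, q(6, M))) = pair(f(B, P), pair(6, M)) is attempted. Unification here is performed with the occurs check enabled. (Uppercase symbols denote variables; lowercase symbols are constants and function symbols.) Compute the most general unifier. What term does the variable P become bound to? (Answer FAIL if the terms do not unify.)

FAIL

Decompose pair/2: f(P, f(5, 6)) = f(B, P),  pair(6, q(6, M)) = pair(6, M).
Decompose f/2: P = B,  f(5, 6) = P.
Bind P := B; substituting into the one remaining equation that mentions P gives: f(5, 6) = B.
Bind B := f(5, 6); no other remaining equation mentions B. Substituting into the earlier binding gives P := f(5, 6).
Decompose pair/2: 6 = 6,  q(6, M) = M.
Delete trivial equation 6 = 6.
Occurs check fails: M occurs in q(6, M); the equation M = q(6, M) has no finite solution.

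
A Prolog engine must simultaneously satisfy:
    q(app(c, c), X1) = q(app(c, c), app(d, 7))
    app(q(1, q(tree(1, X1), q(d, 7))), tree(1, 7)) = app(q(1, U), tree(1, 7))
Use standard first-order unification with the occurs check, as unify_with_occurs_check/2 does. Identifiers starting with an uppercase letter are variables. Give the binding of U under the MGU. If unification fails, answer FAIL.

Decompose q/2: app(c, c) = app(c, c),  X1 = app(d, 7).
Delete trivial equation app(c, c) = app(c, c).
Bind X1 := app(d, 7); substituting into the remaining equation gives: app(q(1, q(tree(1, app(d, 7)), q(d, 7))), tree(1, 7)) = app(q(1, U), tree(1, 7)).
Decompose app/2: q(1, q(tree(1, app(d, 7)), q(d, 7))) = q(1, U),  tree(1, 7) = tree(1, 7).
Decompose q/2: 1 = 1,  q(tree(1, app(d, 7)), q(d, 7)) = U.
Delete trivial equation 1 = 1.
Bind U := q(tree(1, app(d, 7)), q(d, 7)); no other remaining equation mentions U.
Delete trivial equation tree(1, 7) = tree(1, 7).
MGU = { X1 -> app(d, 7), U -> q(tree(1, app(d, 7)), q(d, 7)) }, so U -> q(tree(1, app(d, 7)), q(d, 7)).

q(tree(1, app(d, 7)), q(d, 7))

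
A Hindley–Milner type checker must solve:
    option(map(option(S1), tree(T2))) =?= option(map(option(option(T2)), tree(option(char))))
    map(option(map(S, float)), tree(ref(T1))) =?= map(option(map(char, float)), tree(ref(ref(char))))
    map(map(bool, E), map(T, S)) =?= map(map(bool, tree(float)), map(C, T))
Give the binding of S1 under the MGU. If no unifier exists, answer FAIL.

Decompose option/1: map(option(S1), tree(T2)) =?= map(option(option(T2)), tree(option(char))).
Decompose map/2: option(S1) =?= option(option(T2)),  tree(T2) =?= tree(option(char)).
Decompose option/1: S1 =?= option(T2).
Bind S1 := option(T2); no other remaining equation mentions S1.
Decompose tree/1: T2 =?= option(char).
Bind T2 := option(char); no other remaining equation mentions T2. Substituting into the earlier binding gives S1 := option(option(char)).
Decompose map/2: option(map(S, float)) =?= option(map(char, float)),  tree(ref(T1)) =?= tree(ref(ref(char))).
Decompose option/1: map(S, float) =?= map(char, float).
Decompose map/2: S =?= char,  float =?= float.
Bind S := char; substituting into the one remaining equation that mentions S gives: map(map(bool, E), map(T, char)) =?= map(map(bool, tree(float)), map(C, T)).
Delete trivial equation float =?= float.
Decompose tree/1: ref(T1) =?= ref(ref(char)).
Decompose ref/1: T1 =?= ref(char).
Bind T1 := ref(char); no other remaining equation mentions T1.
Decompose map/2: map(bool, E) =?= map(bool, tree(float)),  map(T, char) =?= map(C, T).
Decompose map/2: bool =?= bool,  E =?= tree(float).
Delete trivial equation bool =?= bool.
Bind E := tree(float); no other remaining equation mentions E.
Decompose map/2: T =?= C,  char =?= T.
Bind T := C; substituting into the remaining equation gives: char =?= C.
Bind C := char. Substituting into the earlier binding gives T := char.
MGU = { S1 := option(option(char)), T2 := option(char), S := char, T1 := ref(char), E := tree(float), T := char, C := char }, so S1 := option(option(char)).

option(option(char))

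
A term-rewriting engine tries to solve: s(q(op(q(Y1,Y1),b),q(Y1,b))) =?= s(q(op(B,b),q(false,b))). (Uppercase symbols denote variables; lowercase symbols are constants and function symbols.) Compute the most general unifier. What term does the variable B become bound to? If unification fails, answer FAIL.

Decompose s/1: q(op(q(Y1,Y1),b),q(Y1,b)) =?= q(op(B,b),q(false,b)).
Decompose q/2: op(q(Y1,Y1),b) =?= op(B,b),  q(Y1,b) =?= q(false,b).
Decompose op/2: q(Y1,Y1) =?= B,  b =?= b.
Bind B := q(Y1,Y1); no other remaining equation mentions B.
Delete trivial equation b =?= b.
Decompose q/2: Y1 =?= false,  b =?= b.
Bind Y1 := false; no other remaining equation mentions Y1. Substituting into the earlier binding gives B := q(false,false).
Delete trivial equation b =?= b.
MGU = { B -> q(false,false), Y1 -> false }, so B -> q(false,false).

q(false,false)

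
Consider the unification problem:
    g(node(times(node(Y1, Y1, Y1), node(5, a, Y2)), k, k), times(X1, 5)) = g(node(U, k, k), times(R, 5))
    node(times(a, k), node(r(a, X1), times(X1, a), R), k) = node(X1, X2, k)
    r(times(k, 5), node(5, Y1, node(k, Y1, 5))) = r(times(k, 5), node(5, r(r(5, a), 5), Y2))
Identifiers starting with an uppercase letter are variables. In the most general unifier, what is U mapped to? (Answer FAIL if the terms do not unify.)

times(node(r(r(5, a), 5), r(r(5, a), 5), r(r(5, a), 5)), node(5, a, node(k, r(r(5, a), 5), 5)))

Decompose g/2: node(times(node(Y1, Y1, Y1), node(5, a, Y2)), k, k) = node(U, k, k),  times(X1, 5) = times(R, 5).
Decompose node/3: times(node(Y1, Y1, Y1), node(5, a, Y2)) = U,  k = k,  k = k.
Bind U := times(node(Y1, Y1, Y1), node(5, a, Y2)); no other remaining equation mentions U.
Delete trivial equation k = k.
Delete trivial equation k = k.
Decompose times/2: X1 = R,  5 = 5.
Bind X1 := R; substituting into the one remaining equation that mentions X1 gives: node(times(a, k), node(r(a, R), times(R, a), R), k) = node(R, X2, k).
Delete trivial equation 5 = 5.
Decompose node/3: times(a, k) = R,  node(r(a, R), times(R, a), R) = X2,  k = k.
Bind R := times(a, k); substituting into the one remaining equation that mentions R gives: node(r(a, times(a, k)), times(times(a, k), a), times(a, k)) = X2. Substituting into the earlier binding gives X1 := times(a, k).
Bind X2 := node(r(a, times(a, k)), times(times(a, k), a), times(a, k)); no other remaining equation mentions X2.
Delete trivial equation k = k.
Decompose r/2: times(k, 5) = times(k, 5),  node(5, Y1, node(k, Y1, 5)) = node(5, r(r(5, a), 5), Y2).
Delete trivial equation times(k, 5) = times(k, 5).
Decompose node/3: 5 = 5,  Y1 = r(r(5, a), 5),  node(k, Y1, 5) = Y2.
Delete trivial equation 5 = 5.
Bind Y1 := r(r(5, a), 5); substituting into the remaining equation gives: node(k, r(r(5, a), 5), 5) = Y2. Substituting into the earlier binding gives U := times(node(r(r(5, a), 5), r(r(5, a), 5), r(r(5, a), 5)), node(5, a, Y2)).
Bind Y2 := node(k, r(r(5, a), 5), 5). Substituting into the earlier binding gives U := times(node(r(r(5, a), 5), r(r(5, a), 5), r(r(5, a), 5)), node(5, a, node(k, r(r(5, a), 5), 5))).
MGU = { U ↦ times(node(r(r(5, a), 5), r(r(5, a), 5), r(r(5, a), 5)), node(5, a, node(k, r(r(5, a), 5), 5))), X1 ↦ times(a, k), R ↦ times(a, k), X2 ↦ node(r(a, times(a, k)), times(times(a, k), a), times(a, k)), Y1 ↦ r(r(5, a), 5), Y2 ↦ node(k, r(r(5, a), 5), 5) }, so U ↦ times(node(r(r(5, a), 5), r(r(5, a), 5), r(r(5, a), 5)), node(5, a, node(k, r(r(5, a), 5), 5))).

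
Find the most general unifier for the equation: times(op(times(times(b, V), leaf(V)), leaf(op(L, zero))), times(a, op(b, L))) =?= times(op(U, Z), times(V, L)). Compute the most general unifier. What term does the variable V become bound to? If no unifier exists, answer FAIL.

Decompose times/2: op(times(times(b, V), leaf(V)), leaf(op(L, zero))) =?= op(U, Z),  times(a, op(b, L)) =?= times(V, L).
Decompose op/2: times(times(b, V), leaf(V)) =?= U,  leaf(op(L, zero)) =?= Z.
Bind U := times(times(b, V), leaf(V)); no other remaining equation mentions U.
Bind Z := leaf(op(L, zero)); no other remaining equation mentions Z.
Decompose times/2: a =?= V,  op(b, L) =?= L.
Bind V := a; no other remaining equation mentions V. Substituting into the earlier binding gives U := times(times(b, a), leaf(a)).
Occurs check fails: L occurs in op(b, L); the equation L =?= op(b, L) has no finite solution.

FAIL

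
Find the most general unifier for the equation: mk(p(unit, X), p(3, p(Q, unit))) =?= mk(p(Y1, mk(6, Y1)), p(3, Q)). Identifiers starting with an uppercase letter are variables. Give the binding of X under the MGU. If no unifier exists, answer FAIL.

Decompose mk/2: p(unit, X) =?= p(Y1, mk(6, Y1)),  p(3, p(Q, unit)) =?= p(3, Q).
Decompose p/2: unit =?= Y1,  X =?= mk(6, Y1).
Bind Y1 := unit; substituting into the one remaining equation that mentions Y1 gives: X =?= mk(6, unit).
Bind X := mk(6, unit); no other remaining equation mentions X.
Decompose p/2: 3 =?= 3,  p(Q, unit) =?= Q.
Delete trivial equation 3 =?= 3.
Occurs check fails: Q occurs in p(Q, unit); the equation Q =?= p(Q, unit) has no finite solution.

FAIL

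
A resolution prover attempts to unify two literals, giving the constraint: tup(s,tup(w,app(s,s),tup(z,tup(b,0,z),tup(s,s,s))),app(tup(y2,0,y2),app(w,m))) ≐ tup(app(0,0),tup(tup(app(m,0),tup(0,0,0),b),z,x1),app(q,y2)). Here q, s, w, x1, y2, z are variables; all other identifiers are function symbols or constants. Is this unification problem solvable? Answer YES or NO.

Decompose tup/3: s ≐ app(0,0),  tup(w,app(s,s),tup(z,tup(b,0,z),tup(s,s,s))) ≐ tup(tup(app(m,0),tup(0,0,0),b),z,x1),  app(tup(y2,0,y2),app(w,m)) ≐ app(q,y2).
Bind s := app(0,0); substituting into the one remaining equation that mentions s gives: tup(w,app(app(0,0),app(0,0)),tup(z,tup(b,0,z),tup(app(0,0),app(0,0),app(0,0)))) ≐ tup(tup(app(m,0),tup(0,0,0),b),z,x1).
Decompose tup/3: w ≐ tup(app(m,0),tup(0,0,0),b),  app(app(0,0),app(0,0)) ≐ z,  tup(z,tup(b,0,z),tup(app(0,0),app(0,0),app(0,0))) ≐ x1.
Bind w := tup(app(m,0),tup(0,0,0),b); substituting into the one remaining equation that mentions w gives: app(tup(y2,0,y2),app(tup(app(m,0),tup(0,0,0),b),m)) ≐ app(q,y2).
Bind z := app(app(0,0),app(0,0)); substituting into the one remaining equation that mentions z gives: tup(app(app(0,0),app(0,0)),tup(b,0,app(app(0,0),app(0,0))),tup(app(0,0),app(0,0),app(0,0))) ≐ x1.
Bind x1 := tup(app(app(0,0),app(0,0)),tup(b,0,app(app(0,0),app(0,0))),tup(app(0,0),app(0,0),app(0,0))); no other remaining equation mentions x1.
Decompose app/2: tup(y2,0,y2) ≐ q,  app(tup(app(m,0),tup(0,0,0),b),m) ≐ y2.
Bind q := tup(y2,0,y2); no other remaining equation mentions q.
Bind y2 := app(tup(app(m,0),tup(0,0,0),b),m). Substituting into the earlier binding gives q := tup(app(tup(app(m,0),tup(0,0,0),b),m),0,app(tup(app(m,0),tup(0,0,0),b),m)).
No equations remain and no clash or occurs-check failure arose, so a unifier exists.

YES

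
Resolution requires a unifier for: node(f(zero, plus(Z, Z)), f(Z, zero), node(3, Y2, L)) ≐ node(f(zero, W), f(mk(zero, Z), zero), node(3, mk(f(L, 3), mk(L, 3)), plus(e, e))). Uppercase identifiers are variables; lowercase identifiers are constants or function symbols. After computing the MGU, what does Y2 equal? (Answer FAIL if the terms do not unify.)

Decompose node/3: f(zero, plus(Z, Z)) ≐ f(zero, W),  f(Z, zero) ≐ f(mk(zero, Z), zero),  node(3, Y2, L) ≐ node(3, mk(f(L, 3), mk(L, 3)), plus(e, e)).
Decompose f/2: zero ≐ zero,  plus(Z, Z) ≐ W.
Delete trivial equation zero ≐ zero.
Bind W := plus(Z, Z); no other remaining equation mentions W.
Decompose f/2: Z ≐ mk(zero, Z),  zero ≐ zero.
Occurs check fails: Z occurs in mk(zero, Z); the equation Z ≐ mk(zero, Z) has no finite solution.

FAIL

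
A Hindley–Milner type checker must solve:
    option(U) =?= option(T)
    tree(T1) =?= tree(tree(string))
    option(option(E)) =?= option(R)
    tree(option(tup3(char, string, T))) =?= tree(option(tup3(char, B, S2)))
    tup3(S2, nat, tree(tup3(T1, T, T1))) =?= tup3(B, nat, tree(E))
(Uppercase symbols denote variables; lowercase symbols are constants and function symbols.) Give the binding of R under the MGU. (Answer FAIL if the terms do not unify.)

Decompose option/1: U =?= T.
Bind U := T; no other remaining equation mentions U.
Decompose tree/1: T1 =?= tree(string).
Bind T1 := tree(string); substituting into the one remaining equation that mentions T1 gives: tup3(S2, nat, tree(tup3(tree(string), T, tree(string)))) =?= tup3(B, nat, tree(E)).
Decompose option/1: option(E) =?= R.
Bind R := option(E); no other remaining equation mentions R.
Decompose tree/1: option(tup3(char, string, T)) =?= option(tup3(char, B, S2)).
Decompose option/1: tup3(char, string, T) =?= tup3(char, B, S2).
Decompose tup3/3: char =?= char,  string =?= B,  T =?= S2.
Delete trivial equation char =?= char.
Bind B := string; substituting into the one remaining equation that mentions B gives: tup3(S2, nat, tree(tup3(tree(string), T, tree(string)))) =?= tup3(string, nat, tree(E)).
Bind T := S2; substituting into the remaining equation gives: tup3(S2, nat, tree(tup3(tree(string), S2, tree(string)))) =?= tup3(string, nat, tree(E)). Substituting into the earlier binding gives U := S2.
Decompose tup3/3: S2 =?= string,  nat =?= nat,  tree(tup3(tree(string), S2, tree(string))) =?= tree(E).
Bind S2 := string; substituting into the one remaining equation that mentions S2 gives: tree(tup3(tree(string), string, tree(string))) =?= tree(E). Substituting into the earlier bindings gives U := string, T := string.
Delete trivial equation nat =?= nat.
Decompose tree/1: tup3(tree(string), string, tree(string)) =?= E.
Bind E := tup3(tree(string), string, tree(string)). Substituting into the earlier binding gives R := option(tup3(tree(string), string, tree(string))).
MGU = { U := string, T1 := tree(string), R := option(tup3(tree(string), string, tree(string))), B := string, T := string, S2 := string, E := tup3(tree(string), string, tree(string)) }, so R := option(tup3(tree(string), string, tree(string))).

option(tup3(tree(string), string, tree(string)))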